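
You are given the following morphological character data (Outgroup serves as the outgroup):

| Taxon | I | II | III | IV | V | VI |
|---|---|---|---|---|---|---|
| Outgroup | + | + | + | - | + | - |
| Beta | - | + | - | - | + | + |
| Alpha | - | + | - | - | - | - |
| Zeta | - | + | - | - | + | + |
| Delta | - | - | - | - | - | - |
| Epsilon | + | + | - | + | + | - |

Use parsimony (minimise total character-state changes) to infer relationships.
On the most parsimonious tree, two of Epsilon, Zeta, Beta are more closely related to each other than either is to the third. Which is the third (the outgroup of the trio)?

Epsilon

Character polarity is set by the outgroup: the derived state is whichever differs from the outgroup's state, so for I, II, III, V the derived state is '-', and for the remaining characters it is '+'.
I (derived state '-') is shared by Alpha, Beta, Delta, and Zeta — a synapomorphy uniting that clade.
II (derived state '-') is unique to Delta (autapomorphy; uninformative for grouping).
III (derived state '-') is shared by all ingroup taxa — unites the whole ingroup.
IV: derived state '+' in Epsilon only — an autapomorphy, so it tells us nothing about relationships among taxa.
Only Alpha and Delta show the derived state '-' for V, supporting them as a clade.
Only Beta and Zeta show the derived state '+' for VI, supporting them as a clade.
Most parsimonious ingroup topology: (((Beta,Zeta),(Alpha,Delta)),Epsilon).
Zeta and Beta share a more recent common ancestor with each other than either does with Epsilon, so Epsilon is the least closely related of the three.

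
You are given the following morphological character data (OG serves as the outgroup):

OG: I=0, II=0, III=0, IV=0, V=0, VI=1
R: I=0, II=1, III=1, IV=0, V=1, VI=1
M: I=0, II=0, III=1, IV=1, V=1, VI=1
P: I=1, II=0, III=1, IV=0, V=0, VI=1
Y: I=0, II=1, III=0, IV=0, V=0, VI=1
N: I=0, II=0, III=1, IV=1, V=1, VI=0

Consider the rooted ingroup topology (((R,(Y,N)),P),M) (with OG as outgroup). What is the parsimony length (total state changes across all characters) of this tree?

11

Map each character onto (((R,(Y,N)),P),M) (rooted by OG) and count the minimum state changes it requires (Fitch parsimony):
I: 1; II: 2; III: 2; IV: 2; V: 3; VI: 1.
Total tree length = 11.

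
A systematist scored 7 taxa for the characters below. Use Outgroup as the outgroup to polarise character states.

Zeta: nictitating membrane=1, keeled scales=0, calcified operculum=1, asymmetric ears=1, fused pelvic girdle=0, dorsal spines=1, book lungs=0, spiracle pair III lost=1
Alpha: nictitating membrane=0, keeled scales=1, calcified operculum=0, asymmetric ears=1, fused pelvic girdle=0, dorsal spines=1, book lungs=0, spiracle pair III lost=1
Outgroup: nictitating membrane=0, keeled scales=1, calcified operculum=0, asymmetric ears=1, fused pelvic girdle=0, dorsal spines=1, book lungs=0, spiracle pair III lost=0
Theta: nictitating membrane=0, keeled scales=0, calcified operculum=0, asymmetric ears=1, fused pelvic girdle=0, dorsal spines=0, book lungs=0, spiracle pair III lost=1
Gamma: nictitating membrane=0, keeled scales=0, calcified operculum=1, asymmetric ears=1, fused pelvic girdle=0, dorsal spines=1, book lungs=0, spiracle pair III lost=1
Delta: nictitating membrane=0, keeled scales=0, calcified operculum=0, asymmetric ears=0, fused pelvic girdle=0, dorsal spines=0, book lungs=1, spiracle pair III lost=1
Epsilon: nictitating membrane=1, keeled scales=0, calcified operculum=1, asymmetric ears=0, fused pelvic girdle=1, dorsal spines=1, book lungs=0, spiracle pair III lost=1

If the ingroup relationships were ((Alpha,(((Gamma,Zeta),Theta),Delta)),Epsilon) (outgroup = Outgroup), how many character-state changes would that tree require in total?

Map each character onto ((Alpha,(((Gamma,Zeta),Theta),Delta)),Epsilon) (rooted by Outgroup) and count the minimum state changes it requires (Fitch parsimony):
nictitating membrane: 2; keeled scales: 2; calcified operculum: 2; asymmetric ears: 2; fused pelvic girdle: 1; dorsal spines: 2; book lungs: 1; spiracle pair III lost: 1.
Total tree length = 13.

13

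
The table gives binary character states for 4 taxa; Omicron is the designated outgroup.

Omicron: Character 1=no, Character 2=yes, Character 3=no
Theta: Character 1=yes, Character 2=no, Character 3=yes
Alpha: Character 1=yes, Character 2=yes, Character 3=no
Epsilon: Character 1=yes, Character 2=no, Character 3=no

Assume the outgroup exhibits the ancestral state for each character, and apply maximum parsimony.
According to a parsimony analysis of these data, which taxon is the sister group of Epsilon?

Character polarity is set by the outgroup: the derived state is whichever differs from the outgroup's state, so for Character 2 the derived state is 'no', and for the remaining characters it is 'yes'.
All ingroup taxa share the derived state 'yes' for Character 1; it defines the ingroup but does not resolve relationships within it.
Only Epsilon and Theta show the derived state 'no' for Character 2, supporting them as a clade.
Character 3: derived state 'yes' in Theta only — an autapomorphy, so it tells us nothing about relationships among taxa.
Most parsimonious ingroup topology: ((Theta,Epsilon),Alpha).
Epsilon and Theta form a cherry on this tree, so they are sister taxa.

Theta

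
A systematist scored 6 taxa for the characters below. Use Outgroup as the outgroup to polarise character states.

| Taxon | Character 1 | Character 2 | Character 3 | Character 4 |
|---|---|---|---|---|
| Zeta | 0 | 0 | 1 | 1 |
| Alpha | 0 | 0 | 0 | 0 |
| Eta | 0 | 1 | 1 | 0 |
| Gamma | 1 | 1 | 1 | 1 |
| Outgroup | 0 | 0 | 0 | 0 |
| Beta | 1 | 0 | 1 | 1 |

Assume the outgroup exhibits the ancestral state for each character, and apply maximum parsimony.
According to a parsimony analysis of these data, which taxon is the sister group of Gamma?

The outgroup has state '0' for every character, so '1' is the derived state throughout.
Only Beta and Gamma show the derived state '1' for Character 1, supporting them as a clade.
Character 2 groups Eta and Gamma, which is incompatible with the clades supported by the remaining characters; treating it as convergent (homoplasy) costs fewer steps than any alternative tree.
Character 3 (derived state '1') is shared by Beta, Eta, Gamma, and Zeta — a synapomorphy uniting that clade.
Character 4 (derived state '1') is shared by Beta, Gamma, and Zeta — a synapomorphy uniting that clade.
Most parsimonious ingroup topology: ((((Gamma,Beta),Zeta),Eta),Alpha).
Gamma and Beta form a cherry on this tree, so they are sister taxa.

Beta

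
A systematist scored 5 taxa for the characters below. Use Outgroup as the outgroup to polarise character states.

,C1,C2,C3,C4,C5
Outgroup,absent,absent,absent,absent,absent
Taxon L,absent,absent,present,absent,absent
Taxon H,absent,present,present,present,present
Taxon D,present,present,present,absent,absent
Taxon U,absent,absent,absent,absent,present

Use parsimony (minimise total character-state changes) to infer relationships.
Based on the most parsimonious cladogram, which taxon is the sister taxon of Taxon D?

The outgroup has state 'absent' for every character, so 'present' is the derived state throughout.
C1: derived state 'present' in Taxon D only — an autapomorphy, so it tells us nothing about relationships among taxa.
Only Taxon D and Taxon H show the derived state 'present' for C2, supporting them as a clade.
C3 (derived state 'present') is shared by Taxon D, Taxon H, and Taxon L — a synapomorphy uniting that clade.
C4: derived state 'present' in Taxon H only — an autapomorphy, so it tells us nothing about relationships among taxa.
C5 (state 'present') occurs in Taxon H and Taxon U but conflicts with the nesting implied by the other characters — most parsimoniously interpreted as homoplasy.
Most parsimonious ingroup topology: ((Taxon L,(Taxon H,Taxon D)),Taxon U).
Taxon D and Taxon H form a cherry on this tree, so they are sister taxa.

Taxon H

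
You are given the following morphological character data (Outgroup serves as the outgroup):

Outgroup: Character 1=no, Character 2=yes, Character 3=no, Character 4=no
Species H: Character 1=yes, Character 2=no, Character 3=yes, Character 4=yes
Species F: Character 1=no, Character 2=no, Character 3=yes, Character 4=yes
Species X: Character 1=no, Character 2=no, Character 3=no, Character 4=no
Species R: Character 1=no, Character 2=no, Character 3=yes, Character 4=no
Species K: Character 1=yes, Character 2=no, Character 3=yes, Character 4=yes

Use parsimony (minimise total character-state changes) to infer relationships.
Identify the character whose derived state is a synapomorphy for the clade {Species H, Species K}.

Character polarity is set by the outgroup: the derived state is whichever differs from the outgroup's state, so for Character 2 the derived state is 'no', and for the remaining characters it is 'yes'.
Character 1 (derived state 'yes') is shared by Species H and Species K — a synapomorphy uniting that clade.
Character 2 (derived state 'no') is shared by all ingroup taxa — unites the whole ingroup.
Only Species F, Species H, Species K, and Species R show the derived state 'yes' for Character 3, supporting them as a clade.
Only Species F, Species H, and Species K show the derived state 'yes' for Character 4, supporting them as a clade.
Most parsimonious ingroup topology: ((((Species H,Species K),Species F),Species R),Species X).
The clade {Species H, Species K} is supported by Character 1: its derived state 'yes' occurs in exactly those taxa and in no other taxon (including the outgroup).

Character 1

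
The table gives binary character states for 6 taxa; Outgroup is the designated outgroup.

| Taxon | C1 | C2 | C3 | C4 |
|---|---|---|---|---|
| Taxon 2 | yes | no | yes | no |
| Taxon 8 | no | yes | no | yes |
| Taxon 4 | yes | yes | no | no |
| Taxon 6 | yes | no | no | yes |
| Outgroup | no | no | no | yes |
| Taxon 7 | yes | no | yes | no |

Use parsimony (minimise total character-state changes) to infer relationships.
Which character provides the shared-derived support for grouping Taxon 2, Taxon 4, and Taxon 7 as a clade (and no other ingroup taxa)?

Character polarity is set by the outgroup: the derived state is whichever differs from the outgroup's state, so for C4 the derived state is 'no', and for the remaining characters it is 'yes'.
Only Taxon 2, Taxon 4, Taxon 6, and Taxon 7 show the derived state 'yes' for C1, supporting them as a clade.
C2 (state 'yes') occurs in Taxon 4 and Taxon 8 but conflicts with the nesting implied by the other characters — most parsimoniously interpreted as homoplasy.
C3: derived state 'yes' in Taxon 2 and Taxon 7 only — synapomorphy for {Taxon 2, Taxon 7}.
C4 (derived state 'no') is shared by Taxon 2, Taxon 4, and Taxon 7 — a synapomorphy uniting that clade.
Most parsimonious ingroup topology: ((((Taxon 7,Taxon 2),Taxon 4),Taxon 6),Taxon 8).
The clade {Taxon 2, Taxon 4, Taxon 7} is supported by C4: its derived state 'no' occurs in exactly those taxa and in no other taxon (including the outgroup).

C4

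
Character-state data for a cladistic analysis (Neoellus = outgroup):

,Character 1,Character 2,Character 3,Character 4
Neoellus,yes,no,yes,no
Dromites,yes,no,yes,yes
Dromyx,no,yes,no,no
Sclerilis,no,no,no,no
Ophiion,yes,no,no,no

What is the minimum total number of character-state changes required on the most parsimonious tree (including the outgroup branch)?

4

Character polarity is set by the outgroup: the derived state is whichever differs from the outgroup's state, so for Character 1, Character 3 the derived state is 'no', and for the remaining characters it is 'yes'.
Character 1 (derived state 'no') is shared by Dromyx and Sclerilis — a synapomorphy uniting that clade.
Character 2: derived state 'yes' in Dromyx only — an autapomorphy, so it tells us nothing about relationships among taxa.
Character 3: derived state 'no' in Dromyx, Ophiion, and Sclerilis only — synapomorphy for {Dromyx, Ophiion, Sclerilis}.
Character 4 (derived state 'yes') is unique to Dromites (autapomorphy; uninformative for grouping).
Most parsimonious ingroup topology: (Dromites,((Dromyx,Sclerilis),Ophiion)).
Changes per character on this tree: Character 1: 1; Character 2: 1; Character 3: 1; Character 4: 1.
Total = 4.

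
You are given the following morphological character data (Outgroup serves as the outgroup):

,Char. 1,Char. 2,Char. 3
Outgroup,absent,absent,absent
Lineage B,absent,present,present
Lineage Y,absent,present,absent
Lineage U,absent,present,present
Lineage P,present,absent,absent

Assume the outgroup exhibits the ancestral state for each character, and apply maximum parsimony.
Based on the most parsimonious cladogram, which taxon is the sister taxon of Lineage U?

Lineage B

The outgroup has state 'absent' for every character, so 'present' is the derived state throughout.
Char. 1 (derived state 'present') is unique to Lineage P (autapomorphy; uninformative for grouping).
Char. 2: derived state 'present' in Lineage B, Lineage U, and Lineage Y only — synapomorphy for {Lineage B, Lineage U, Lineage Y}.
Char. 3 (derived state 'present') is shared by Lineage B and Lineage U — a synapomorphy uniting that clade.
Most parsimonious ingroup topology: (((Lineage B,Lineage U),Lineage Y),Lineage P).
Lineage U and Lineage B form a cherry on this tree, so they are sister taxa.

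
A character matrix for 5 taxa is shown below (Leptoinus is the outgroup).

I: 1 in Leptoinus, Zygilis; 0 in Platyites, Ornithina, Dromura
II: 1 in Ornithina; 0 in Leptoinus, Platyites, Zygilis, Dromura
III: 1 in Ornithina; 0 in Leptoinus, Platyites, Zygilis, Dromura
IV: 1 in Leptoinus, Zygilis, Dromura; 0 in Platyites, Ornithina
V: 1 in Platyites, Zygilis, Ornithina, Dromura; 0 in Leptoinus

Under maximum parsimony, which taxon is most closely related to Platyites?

Character polarity is set by the outgroup: the derived state is whichever differs from the outgroup's state, so for I, IV the derived state is '0', and for the remaining characters it is '1'.
I (derived state '0') is shared by Dromura, Ornithina, and Platyites — a synapomorphy uniting that clade.
II: derived state '1' in Ornithina only — an autapomorphy, so it tells us nothing about relationships among taxa.
III (derived state '1') is unique to Ornithina (autapomorphy; uninformative for grouping).
IV: derived state '0' in Ornithina and Platyites only — synapomorphy for {Ornithina, Platyites}.
V (derived state '1') is shared by all ingroup taxa — unites the whole ingroup.
Most parsimonious ingroup topology: (((Platyites,Ornithina),Dromura),Zygilis).
Platyites and Ornithina form a cherry on this tree, so they are sister taxa.

Ornithina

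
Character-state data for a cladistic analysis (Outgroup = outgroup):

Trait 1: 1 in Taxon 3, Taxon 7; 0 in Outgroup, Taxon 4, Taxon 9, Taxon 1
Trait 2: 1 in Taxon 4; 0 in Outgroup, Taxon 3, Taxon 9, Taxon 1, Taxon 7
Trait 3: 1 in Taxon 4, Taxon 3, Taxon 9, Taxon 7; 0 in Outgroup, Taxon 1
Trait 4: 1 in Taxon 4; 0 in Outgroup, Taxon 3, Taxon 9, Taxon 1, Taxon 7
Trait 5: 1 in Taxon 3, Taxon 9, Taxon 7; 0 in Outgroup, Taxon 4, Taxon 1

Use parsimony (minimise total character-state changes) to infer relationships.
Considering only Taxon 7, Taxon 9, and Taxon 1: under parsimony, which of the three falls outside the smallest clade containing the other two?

The outgroup has state '0' for every character, so '1' is the derived state throughout.
Trait 1 (derived state '1') is shared by Taxon 3 and Taxon 7 — a synapomorphy uniting that clade.
Trait 2: derived state '1' in Taxon 4 only — an autapomorphy, so it tells us nothing about relationships among taxa.
Trait 3 (derived state '1') is shared by Taxon 3, Taxon 4, Taxon 7, and Taxon 9 — a synapomorphy uniting that clade.
Trait 4 (derived state '1') is unique to Taxon 4 (autapomorphy; uninformative for grouping).
Trait 5 (derived state '1') is shared by Taxon 3, Taxon 7, and Taxon 9 — a synapomorphy uniting that clade.
Most parsimonious ingroup topology: ((Taxon 4,((Taxon 3,Taxon 7),Taxon 9)),Taxon 1).
Taxon 9 and Taxon 7 share a more recent common ancestor with each other than either does with Taxon 1, so Taxon 1 is the least closely related of the three.

Taxon 1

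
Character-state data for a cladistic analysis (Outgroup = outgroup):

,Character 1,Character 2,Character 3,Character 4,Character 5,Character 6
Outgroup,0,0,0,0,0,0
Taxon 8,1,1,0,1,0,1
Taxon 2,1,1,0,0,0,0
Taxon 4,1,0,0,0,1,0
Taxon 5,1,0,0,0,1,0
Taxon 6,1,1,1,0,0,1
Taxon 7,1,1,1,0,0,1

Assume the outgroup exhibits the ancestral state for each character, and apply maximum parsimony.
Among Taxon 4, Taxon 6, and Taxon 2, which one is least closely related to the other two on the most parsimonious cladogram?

The outgroup has state '0' for every character, so '1' is the derived state throughout.
Character 1 (derived state '1') is shared by all ingroup taxa — unites the whole ingroup.
Character 2 (derived state '1') is shared by Taxon 2, Taxon 6, Taxon 7, and Taxon 8 — a synapomorphy uniting that clade.
Character 3: derived state '1' in Taxon 6 and Taxon 7 only — synapomorphy for {Taxon 6, Taxon 7}.
Character 4: derived state '1' in Taxon 8 only — an autapomorphy, so it tells us nothing about relationships among taxa.
Character 5: derived state '1' in Taxon 4 and Taxon 5 only — synapomorphy for {Taxon 4, Taxon 5}.
Character 6: derived state '1' in Taxon 6, Taxon 7, and Taxon 8 only — synapomorphy for {Taxon 6, Taxon 7, Taxon 8}.
Most parsimonious ingroup topology: (((Taxon 8,(Taxon 6,Taxon 7)),Taxon 2),(Taxon 4,Taxon 5)).
Taxon 2 and Taxon 6 share a more recent common ancestor with each other than either does with Taxon 4, so Taxon 4 is the least closely related of the three.

Taxon 4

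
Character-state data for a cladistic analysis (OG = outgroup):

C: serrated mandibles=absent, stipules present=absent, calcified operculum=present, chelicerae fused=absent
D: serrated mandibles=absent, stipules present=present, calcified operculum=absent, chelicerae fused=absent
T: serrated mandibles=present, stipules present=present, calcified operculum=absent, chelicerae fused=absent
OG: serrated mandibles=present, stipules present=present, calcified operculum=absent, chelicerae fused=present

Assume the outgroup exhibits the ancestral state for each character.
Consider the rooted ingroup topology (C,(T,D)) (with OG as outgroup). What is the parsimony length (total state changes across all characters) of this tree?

5

Map each character onto (C,(T,D)) (rooted by OG) and count the minimum state changes it requires (Fitch parsimony):
serrated mandibles: 2; stipules present: 1; calcified operculum: 1; chelicerae fused: 1.
Total tree length = 5.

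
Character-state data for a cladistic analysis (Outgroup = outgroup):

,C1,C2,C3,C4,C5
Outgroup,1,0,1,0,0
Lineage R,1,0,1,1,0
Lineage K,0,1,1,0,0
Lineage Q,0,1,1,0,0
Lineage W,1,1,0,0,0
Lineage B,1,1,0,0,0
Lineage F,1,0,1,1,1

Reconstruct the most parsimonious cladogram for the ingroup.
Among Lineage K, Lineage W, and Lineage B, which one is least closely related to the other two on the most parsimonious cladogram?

Lineage K

Character polarity is set by the outgroup: the derived state is whichever differs from the outgroup's state, so for C1, C3 the derived state is '0', and for the remaining characters it is '1'.
Only Lineage K and Lineage Q show the derived state '0' for C1, supporting them as a clade.
C2: derived state '1' in Lineage B, Lineage K, Lineage Q, and Lineage W only — synapomorphy for {Lineage B, Lineage K, Lineage Q, Lineage W}.
C3 (derived state '0') is shared by Lineage B and Lineage W — a synapomorphy uniting that clade.
C4: derived state '1' in Lineage F and Lineage R only — synapomorphy for {Lineage F, Lineage R}.
C5 (derived state '1') is unique to Lineage F (autapomorphy; uninformative for grouping).
Most parsimonious ingroup topology: ((Lineage R,Lineage F),((Lineage K,Lineage Q),(Lineage W,Lineage B))).
Lineage B and Lineage W share a more recent common ancestor with each other than either does with Lineage K, so Lineage K is the least closely related of the three.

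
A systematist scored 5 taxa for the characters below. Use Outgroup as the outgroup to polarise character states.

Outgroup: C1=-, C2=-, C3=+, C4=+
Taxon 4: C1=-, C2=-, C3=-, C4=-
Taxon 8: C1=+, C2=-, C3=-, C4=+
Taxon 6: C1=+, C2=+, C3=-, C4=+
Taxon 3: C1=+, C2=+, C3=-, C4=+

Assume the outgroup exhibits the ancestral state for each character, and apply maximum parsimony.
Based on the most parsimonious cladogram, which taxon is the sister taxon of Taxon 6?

Character polarity is set by the outgroup: the derived state is whichever differs from the outgroup's state, so for C3, C4 the derived state is '-', and for the remaining characters it is '+'.
Only Taxon 3, Taxon 6, and Taxon 8 show the derived state '+' for C1, supporting them as a clade.
C2 (derived state '+') is shared by Taxon 3 and Taxon 6 — a synapomorphy uniting that clade.
C3 (derived state '-') is shared by all ingroup taxa — unites the whole ingroup.
C4 (derived state '-') is unique to Taxon 4 (autapomorphy; uninformative for grouping).
Most parsimonious ingroup topology: (Taxon 4,(Taxon 8,(Taxon 6,Taxon 3))).
Taxon 6 and Taxon 3 form a cherry on this tree, so they are sister taxa.

Taxon 3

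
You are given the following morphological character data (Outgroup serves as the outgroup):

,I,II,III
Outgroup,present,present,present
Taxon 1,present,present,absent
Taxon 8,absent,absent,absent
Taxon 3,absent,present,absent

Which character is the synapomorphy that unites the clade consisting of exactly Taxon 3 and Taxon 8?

The outgroup has state 'present' for every character, so 'absent' is the derived state throughout.
I (derived state 'absent') is shared by Taxon 3 and Taxon 8 — a synapomorphy uniting that clade.
II (derived state 'absent') is unique to Taxon 8 (autapomorphy; uninformative for grouping).
III (derived state 'absent') is shared by all ingroup taxa — unites the whole ingroup.
Most parsimonious ingroup topology: (Taxon 1,(Taxon 8,Taxon 3)).
The clade {Taxon 3, Taxon 8} is supported by I: its derived state 'absent' occurs in exactly those taxa and in no other taxon (including the outgroup).

I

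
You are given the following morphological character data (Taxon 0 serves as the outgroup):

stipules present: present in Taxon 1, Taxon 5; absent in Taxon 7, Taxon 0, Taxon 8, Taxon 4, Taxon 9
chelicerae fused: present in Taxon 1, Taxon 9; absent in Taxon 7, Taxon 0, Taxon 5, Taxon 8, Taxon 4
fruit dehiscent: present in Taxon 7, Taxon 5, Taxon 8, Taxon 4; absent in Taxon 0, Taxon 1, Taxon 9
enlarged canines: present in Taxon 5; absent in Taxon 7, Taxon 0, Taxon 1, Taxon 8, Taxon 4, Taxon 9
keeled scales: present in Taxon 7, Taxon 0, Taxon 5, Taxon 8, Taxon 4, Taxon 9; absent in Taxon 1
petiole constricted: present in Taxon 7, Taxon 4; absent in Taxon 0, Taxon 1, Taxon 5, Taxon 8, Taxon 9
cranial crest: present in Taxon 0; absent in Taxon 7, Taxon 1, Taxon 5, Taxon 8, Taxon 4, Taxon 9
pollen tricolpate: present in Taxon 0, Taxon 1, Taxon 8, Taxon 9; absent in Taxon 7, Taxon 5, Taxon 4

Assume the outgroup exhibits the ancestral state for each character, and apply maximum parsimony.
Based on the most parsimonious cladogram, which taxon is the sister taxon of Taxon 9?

Taxon 1

Character polarity is set by the outgroup: the derived state is whichever differs from the outgroup's state, so for keeled scales, cranial crest, pollen tricolpate the derived state is 'absent', and for the remaining characters it is 'present'.
stipules present (state 'present') occurs in Taxon 1 and Taxon 5 but conflicts with the nesting implied by the other characters — most parsimoniously interpreted as homoplasy.
chelicerae fused: derived state 'present' in Taxon 1 and Taxon 9 only — synapomorphy for {Taxon 1, Taxon 9}.
fruit dehiscent (derived state 'present') is shared by Taxon 4, Taxon 5, Taxon 7, and Taxon 8 — a synapomorphy uniting that clade.
enlarged canines (derived state 'present') is unique to Taxon 5 (autapomorphy; uninformative for grouping).
keeled scales: derived state 'absent' in Taxon 1 only — an autapomorphy, so it tells us nothing about relationships among taxa.
petiole constricted (derived state 'present') is shared by Taxon 4 and Taxon 7 — a synapomorphy uniting that clade.
cranial crest (derived state 'absent') is shared by all ingroup taxa — unites the whole ingroup.
pollen tricolpate: derived state 'absent' in Taxon 4, Taxon 5, and Taxon 7 only — synapomorphy for {Taxon 4, Taxon 5, Taxon 7}.
Most parsimonious ingroup topology: ((Taxon 9,Taxon 1),((Taxon 5,(Taxon 7,Taxon 4)),Taxon 8)).
Taxon 9 and Taxon 1 form a cherry on this tree, so they are sister taxa.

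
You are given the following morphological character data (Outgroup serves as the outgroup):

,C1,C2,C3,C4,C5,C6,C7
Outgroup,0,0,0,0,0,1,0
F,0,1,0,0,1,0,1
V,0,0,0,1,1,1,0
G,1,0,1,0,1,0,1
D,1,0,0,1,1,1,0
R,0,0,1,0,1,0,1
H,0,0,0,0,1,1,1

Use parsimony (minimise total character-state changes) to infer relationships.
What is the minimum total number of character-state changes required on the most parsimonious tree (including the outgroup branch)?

8

Character polarity is set by the outgroup: the derived state is whichever differs from the outgroup's state, so for C6 the derived state is '0', and for the remaining characters it is '1'.
C1 (state '1') occurs in D and G but conflicts with the nesting implied by the other characters — most parsimoniously interpreted as homoplasy.
C2 (derived state '1') is unique to F (autapomorphy; uninformative for grouping).
C3: derived state '1' in G and R only — synapomorphy for {G, R}.
Only D and V show the derived state '1' for C4, supporting them as a clade.
All ingroup taxa share the derived state '1' for C5; it defines the ingroup but does not resolve relationships within it.
Only F, G, and R show the derived state '0' for C6, supporting them as a clade.
Only F, G, H, and R show the derived state '1' for C7, supporting them as a clade.
Most parsimonious ingroup topology: (((F,(G,R)),H),(V,D)).
Changes per character on this tree: C1: 2; C2: 1; C3: 1; C4: 1; C5: 1; C6: 1; C7: 1.
Total = 8.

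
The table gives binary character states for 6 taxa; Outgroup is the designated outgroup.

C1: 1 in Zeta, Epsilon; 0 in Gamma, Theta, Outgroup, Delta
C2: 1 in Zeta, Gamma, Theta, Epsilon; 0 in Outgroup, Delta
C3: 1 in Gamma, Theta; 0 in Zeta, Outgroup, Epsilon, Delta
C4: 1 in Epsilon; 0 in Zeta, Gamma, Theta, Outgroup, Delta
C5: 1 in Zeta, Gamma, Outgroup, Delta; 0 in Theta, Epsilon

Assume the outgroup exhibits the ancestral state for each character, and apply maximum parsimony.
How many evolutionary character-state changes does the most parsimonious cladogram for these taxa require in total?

Character polarity is set by the outgroup: the derived state is whichever differs from the outgroup's state, so for C5 the derived state is '0', and for the remaining characters it is '1'.
Only Epsilon and Zeta show the derived state '1' for C1, supporting them as a clade.
C2 (derived state '1') is shared by Epsilon, Gamma, Theta, and Zeta — a synapomorphy uniting that clade.
Only Gamma and Theta show the derived state '1' for C3, supporting them as a clade.
C4: derived state '1' in Epsilon only — an autapomorphy, so it tells us nothing about relationships among taxa.
C5 groups Epsilon and Theta, which is incompatible with the clades supported by the remaining characters; treating it as convergent (homoplasy) costs fewer steps than any alternative tree.
Most parsimonious ingroup topology: (((Zeta,Epsilon),(Gamma,Theta)),Delta).
Changes per character on this tree: C1: 1; C2: 1; C3: 1; C4: 1; C5: 2.
Total = 6.

6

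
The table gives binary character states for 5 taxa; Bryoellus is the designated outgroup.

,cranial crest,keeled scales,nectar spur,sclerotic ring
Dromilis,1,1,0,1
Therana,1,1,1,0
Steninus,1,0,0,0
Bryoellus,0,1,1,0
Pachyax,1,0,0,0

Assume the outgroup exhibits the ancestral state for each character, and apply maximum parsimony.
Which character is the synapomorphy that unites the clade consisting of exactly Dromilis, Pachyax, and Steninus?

Character polarity is set by the outgroup: the derived state is whichever differs from the outgroup's state, so for keeled scales, nectar spur the derived state is '0', and for the remaining characters it is '1'.
All ingroup taxa share the derived state '1' for cranial crest; it defines the ingroup but does not resolve relationships within it.
Only Pachyax and Steninus show the derived state '0' for keeled scales, supporting them as a clade.
Only Dromilis, Pachyax, and Steninus show the derived state '0' for nectar spur, supporting them as a clade.
sclerotic ring: derived state '1' in Dromilis only — an autapomorphy, so it tells us nothing about relationships among taxa.
Most parsimonious ingroup topology: ((Dromilis,(Steninus,Pachyax)),Therana).
The clade {Dromilis, Pachyax, Steninus} is supported by nectar spur: its derived state '0' occurs in exactly those taxa and in no other taxon (including the outgroup).

nectar spur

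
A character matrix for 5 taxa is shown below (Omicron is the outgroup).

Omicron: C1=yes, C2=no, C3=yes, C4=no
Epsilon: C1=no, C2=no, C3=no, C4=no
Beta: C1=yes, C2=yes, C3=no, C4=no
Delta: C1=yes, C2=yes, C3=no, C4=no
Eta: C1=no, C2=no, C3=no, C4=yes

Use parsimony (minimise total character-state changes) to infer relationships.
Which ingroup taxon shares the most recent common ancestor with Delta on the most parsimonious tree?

Character polarity is set by the outgroup: the derived state is whichever differs from the outgroup's state, so for C1, C3 the derived state is 'no', and for the remaining characters it is 'yes'.
Only Epsilon and Eta show the derived state 'no' for C1, supporting them as a clade.
Only Beta and Delta show the derived state 'yes' for C2, supporting them as a clade.
All ingroup taxa share the derived state 'no' for C3; it defines the ingroup but does not resolve relationships within it.
C4: derived state 'yes' in Eta only — an autapomorphy, so it tells us nothing about relationships among taxa.
Most parsimonious ingroup topology: ((Epsilon,Eta),(Beta,Delta)).
Delta and Beta form a cherry on this tree, so they are sister taxa.

Beta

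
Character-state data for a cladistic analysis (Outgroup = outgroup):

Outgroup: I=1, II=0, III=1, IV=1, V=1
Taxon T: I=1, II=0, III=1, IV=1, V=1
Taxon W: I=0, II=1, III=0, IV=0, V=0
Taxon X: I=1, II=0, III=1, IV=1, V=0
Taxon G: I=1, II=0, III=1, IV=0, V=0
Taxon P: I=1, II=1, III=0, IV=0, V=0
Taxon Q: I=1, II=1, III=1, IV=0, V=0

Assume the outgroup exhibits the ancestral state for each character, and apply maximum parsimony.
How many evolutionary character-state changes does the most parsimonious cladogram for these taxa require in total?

Character polarity is set by the outgroup: the derived state is whichever differs from the outgroup's state, so for I, III, IV, V the derived state is '0', and for the remaining characters it is '1'.
I (derived state '0') is unique to Taxon W (autapomorphy; uninformative for grouping).
II (derived state '1') is shared by Taxon P, Taxon Q, and Taxon W — a synapomorphy uniting that clade.
III: derived state '0' in Taxon P and Taxon W only — synapomorphy for {Taxon P, Taxon W}.
IV (derived state '0') is shared by Taxon G, Taxon P, Taxon Q, and Taxon W — a synapomorphy uniting that clade.
V (derived state '0') is shared by Taxon G, Taxon P, Taxon Q, Taxon W, and Taxon X — a synapomorphy uniting that clade.
Most parsimonious ingroup topology: (Taxon T,((((Taxon W,Taxon P),Taxon Q),Taxon G),Taxon X)).
Changes per character on this tree: I: 1; II: 1; III: 1; IV: 1; V: 1.
Total = 5.

5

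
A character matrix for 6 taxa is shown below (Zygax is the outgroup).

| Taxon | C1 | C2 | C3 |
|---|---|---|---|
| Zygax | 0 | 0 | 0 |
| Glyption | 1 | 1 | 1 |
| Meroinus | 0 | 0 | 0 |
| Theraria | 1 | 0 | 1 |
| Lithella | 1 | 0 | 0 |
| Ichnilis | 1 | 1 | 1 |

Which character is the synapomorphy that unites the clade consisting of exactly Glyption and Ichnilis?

The outgroup has state '0' for every character, so '1' is the derived state throughout.
Only Glyption, Ichnilis, Lithella, and Theraria show the derived state '1' for C1, supporting them as a clade.
C2: derived state '1' in Glyption and Ichnilis only — synapomorphy for {Glyption, Ichnilis}.
Only Glyption, Ichnilis, and Theraria show the derived state '1' for C3, supporting them as a clade.
Most parsimonious ingroup topology: ((((Glyption,Ichnilis),Theraria),Lithella),Meroinus).
The clade {Glyption, Ichnilis} is supported by C2: its derived state '1' occurs in exactly those taxa and in no other taxon (including the outgroup).

C2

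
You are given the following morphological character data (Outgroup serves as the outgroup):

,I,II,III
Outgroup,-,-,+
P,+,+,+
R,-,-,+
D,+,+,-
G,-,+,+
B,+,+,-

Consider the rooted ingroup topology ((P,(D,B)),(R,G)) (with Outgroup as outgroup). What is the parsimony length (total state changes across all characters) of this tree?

Map each character onto ((P,(D,B)),(R,G)) (rooted by Outgroup) and count the minimum state changes it requires (Fitch parsimony):
I: 1; II: 2; III: 1.
Total tree length = 4.

4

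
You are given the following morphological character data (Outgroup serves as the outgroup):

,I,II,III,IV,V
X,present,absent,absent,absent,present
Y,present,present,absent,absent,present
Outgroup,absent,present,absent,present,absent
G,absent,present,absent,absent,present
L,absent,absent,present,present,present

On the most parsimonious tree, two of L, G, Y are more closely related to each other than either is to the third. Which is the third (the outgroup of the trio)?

Character polarity is set by the outgroup: the derived state is whichever differs from the outgroup's state, so for II, IV the derived state is 'absent', and for the remaining characters it is 'present'.
Only X and Y show the derived state 'present' for I, supporting them as a clade.
II groups L and X, which is incompatible with the clades supported by the remaining characters; treating it as convergent (homoplasy) costs fewer steps than any alternative tree.
III: derived state 'present' in L only — an autapomorphy, so it tells us nothing about relationships among taxa.
Only G, X, and Y show the derived state 'absent' for IV, supporting them as a clade.
All ingroup taxa share the derived state 'present' for V; it defines the ingroup but does not resolve relationships within it.
Most parsimonious ingroup topology: ((G,(Y,X)),L).
G and Y share a more recent common ancestor with each other than either does with L, so L is the least closely related of the three.

L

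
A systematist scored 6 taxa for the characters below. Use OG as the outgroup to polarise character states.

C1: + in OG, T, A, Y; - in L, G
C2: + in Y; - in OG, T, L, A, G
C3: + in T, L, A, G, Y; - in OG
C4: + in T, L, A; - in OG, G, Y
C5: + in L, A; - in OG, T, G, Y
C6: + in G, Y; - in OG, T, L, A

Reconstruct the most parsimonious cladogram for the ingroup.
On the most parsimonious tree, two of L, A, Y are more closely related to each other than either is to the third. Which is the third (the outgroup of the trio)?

Y

Character polarity is set by the outgroup: the derived state is whichever differs from the outgroup's state, so for C1 the derived state is '-', and for the remaining characters it is '+'.
C1 groups G and L, which is incompatible with the clades supported by the remaining characters; treating it as convergent (homoplasy) costs fewer steps than any alternative tree.
C2: derived state '+' in Y only — an autapomorphy, so it tells us nothing about relationships among taxa.
All ingroup taxa share the derived state '+' for C3; it defines the ingroup but does not resolve relationships within it.
Only A, L, and T show the derived state '+' for C4, supporting them as a clade.
Only A and L show the derived state '+' for C5, supporting them as a clade.
C6 (derived state '+') is shared by G and Y — a synapomorphy uniting that clade.
Most parsimonious ingroup topology: ((T,(L,A)),(G,Y)).
L and A share a more recent common ancestor with each other than either does with Y, so Y is the least closely related of the three.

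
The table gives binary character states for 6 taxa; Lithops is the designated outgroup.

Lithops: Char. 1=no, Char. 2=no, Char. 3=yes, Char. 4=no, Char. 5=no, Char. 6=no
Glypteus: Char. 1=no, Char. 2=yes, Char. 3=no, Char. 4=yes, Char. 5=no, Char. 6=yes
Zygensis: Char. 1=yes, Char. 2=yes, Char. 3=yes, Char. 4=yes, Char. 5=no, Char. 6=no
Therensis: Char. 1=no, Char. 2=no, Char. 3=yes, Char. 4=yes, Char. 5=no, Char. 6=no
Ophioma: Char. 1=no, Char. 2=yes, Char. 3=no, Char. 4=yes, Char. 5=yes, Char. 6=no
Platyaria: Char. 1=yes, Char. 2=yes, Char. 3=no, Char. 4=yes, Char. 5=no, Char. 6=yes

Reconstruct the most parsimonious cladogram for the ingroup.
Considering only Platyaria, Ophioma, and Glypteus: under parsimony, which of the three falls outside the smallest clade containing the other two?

Ophioma

Character polarity is set by the outgroup: the derived state is whichever differs from the outgroup's state, so for Char. 3 the derived state is 'no', and for the remaining characters it is 'yes'.
Char. 1 (state 'yes') occurs in Platyaria and Zygensis but conflicts with the nesting implied by the other characters — most parsimoniously interpreted as homoplasy.
Char. 2: derived state 'yes' in Glypteus, Ophioma, Platyaria, and Zygensis only — synapomorphy for {Glypteus, Ophioma, Platyaria, Zygensis}.
Only Glypteus, Ophioma, and Platyaria show the derived state 'no' for Char. 3, supporting them as a clade.
Char. 4 (derived state 'yes') is shared by all ingroup taxa — unites the whole ingroup.
Char. 5: derived state 'yes' in Ophioma only — an autapomorphy, so it tells us nothing about relationships among taxa.
Char. 6: derived state 'yes' in Glypteus and Platyaria only — synapomorphy for {Glypteus, Platyaria}.
Most parsimonious ingroup topology: ((Zygensis,(Ophioma,(Platyaria,Glypteus))),Therensis).
Glypteus and Platyaria share a more recent common ancestor with each other than either does with Ophioma, so Ophioma is the least closely related of the three.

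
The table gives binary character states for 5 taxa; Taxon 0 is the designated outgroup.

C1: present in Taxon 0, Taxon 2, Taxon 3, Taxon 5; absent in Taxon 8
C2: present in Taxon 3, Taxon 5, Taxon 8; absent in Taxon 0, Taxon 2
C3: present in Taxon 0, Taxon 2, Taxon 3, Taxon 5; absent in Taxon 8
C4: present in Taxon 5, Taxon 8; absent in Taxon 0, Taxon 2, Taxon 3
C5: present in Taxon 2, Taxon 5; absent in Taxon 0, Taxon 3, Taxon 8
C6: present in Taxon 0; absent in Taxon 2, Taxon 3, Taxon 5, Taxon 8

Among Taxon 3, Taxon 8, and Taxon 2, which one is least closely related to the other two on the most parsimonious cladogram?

Character polarity is set by the outgroup: the derived state is whichever differs from the outgroup's state, so for C1, C3, C6 the derived state is 'absent', and for the remaining characters it is 'present'.
C1: derived state 'absent' in Taxon 8 only — an autapomorphy, so it tells us nothing about relationships among taxa.
C2: derived state 'present' in Taxon 3, Taxon 5, and Taxon 8 only — synapomorphy for {Taxon 3, Taxon 5, Taxon 8}.
C3: derived state 'absent' in Taxon 8 only — an autapomorphy, so it tells us nothing about relationships among taxa.
C4 (derived state 'present') is shared by Taxon 5 and Taxon 8 — a synapomorphy uniting that clade.
C5 groups Taxon 2 and Taxon 5, which is incompatible with the clades supported by the remaining characters; treating it as convergent (homoplasy) costs fewer steps than any alternative tree.
All ingroup taxa share the derived state 'absent' for C6; it defines the ingroup but does not resolve relationships within it.
Most parsimonious ingroup topology: (Taxon 2,(Taxon 3,(Taxon 5,Taxon 8))).
Taxon 8 and Taxon 3 share a more recent common ancestor with each other than either does with Taxon 2, so Taxon 2 is the least closely related of the three.

Taxon 2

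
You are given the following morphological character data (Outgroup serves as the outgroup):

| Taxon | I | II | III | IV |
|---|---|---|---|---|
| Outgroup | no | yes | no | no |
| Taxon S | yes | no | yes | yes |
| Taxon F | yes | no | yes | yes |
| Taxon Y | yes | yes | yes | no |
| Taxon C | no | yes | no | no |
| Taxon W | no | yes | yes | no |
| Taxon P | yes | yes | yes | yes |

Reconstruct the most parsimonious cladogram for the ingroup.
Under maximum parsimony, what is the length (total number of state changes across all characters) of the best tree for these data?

Character polarity is set by the outgroup: the derived state is whichever differs from the outgroup's state, so for II the derived state is 'no', and for the remaining characters it is 'yes'.
Only Taxon F, Taxon P, Taxon S, and Taxon Y show the derived state 'yes' for I, supporting them as a clade.
Only Taxon F and Taxon S show the derived state 'no' for II, supporting them as a clade.
III: derived state 'yes' in Taxon F, Taxon P, Taxon S, Taxon W, and Taxon Y only — synapomorphy for {Taxon F, Taxon P, Taxon S, Taxon W, Taxon Y}.
Only Taxon F, Taxon P, and Taxon S show the derived state 'yes' for IV, supporting them as a clade.
Most parsimonious ingroup topology: (((((Taxon S,Taxon F),Taxon P),Taxon Y),Taxon W),Taxon C).
Changes per character on this tree: I: 1; II: 1; III: 1; IV: 1.
Total = 4.

4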